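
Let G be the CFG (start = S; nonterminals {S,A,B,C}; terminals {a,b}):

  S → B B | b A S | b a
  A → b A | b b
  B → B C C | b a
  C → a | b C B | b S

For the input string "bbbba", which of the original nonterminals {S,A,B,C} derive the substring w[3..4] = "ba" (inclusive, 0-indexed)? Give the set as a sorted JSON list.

Convert to CNF:
  S -> B B | T0 T1 | T0 X4
  A -> T0 A | T0 T0
  B -> B X2 | T0 T1
  C -> T0 S | T0 X3 | a
  T0 -> b
  T1 -> a
  X2 -> C C
  X3 -> C B
  X4 -> A S

CYK table (by increasing span), restricted to cells inside w[3..4]:
  [3..3]={T0}  "b"  orig:{}
  [4..4]={C,T1}  "a"  orig:{C}
  [3..4]={B,S}  "ba"

Original NTs in T[3,4] deriving "ba": ["B", "S"]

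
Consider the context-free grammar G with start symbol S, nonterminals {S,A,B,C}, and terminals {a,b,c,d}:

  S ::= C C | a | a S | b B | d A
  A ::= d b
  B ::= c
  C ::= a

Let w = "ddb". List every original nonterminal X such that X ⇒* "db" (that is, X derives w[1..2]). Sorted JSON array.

Convert to CNF:
  S -> C C | T0 A | T1 B | T2 S | a
  A -> T0 T1
  B -> c
  C -> a
  T0 -> d
  T1 -> b
  T2 -> a

Fill CYK table bottom-up (cells [i..j] with 1 ≤ i ≤ j ≤ 2 only):
  T[1,1] 'd' = {T0}  orig:{}
  T[2,2] 'b' = {T1}  orig:{}
  T[1,2] 'db' = {A}

Original NTs in T[1,2] deriving "db": ["A"]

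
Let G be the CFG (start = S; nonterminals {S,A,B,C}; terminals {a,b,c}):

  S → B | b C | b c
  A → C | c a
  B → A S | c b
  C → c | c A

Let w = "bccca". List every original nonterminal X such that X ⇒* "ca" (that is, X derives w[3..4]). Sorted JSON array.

CNF form of G:
  S -> A S | T0 T2 | T2 C | T2 T0
  A -> T0 A | T0 T1 | c
  B -> A S | T0 T2
  C -> T0 A | c
  T0 -> c
  T1 -> a
  T2 -> b

CYK fill, restricted to cells inside w[3..4]:
  T[3,3] 'c' = {A,C,T0}  orig:{A,C}
  T[4,4] 'a' = {T1}  orig:{}
  T[3,4] 'ca' = {A}

Original NTs in T[3,4] deriving "ca": ["A"]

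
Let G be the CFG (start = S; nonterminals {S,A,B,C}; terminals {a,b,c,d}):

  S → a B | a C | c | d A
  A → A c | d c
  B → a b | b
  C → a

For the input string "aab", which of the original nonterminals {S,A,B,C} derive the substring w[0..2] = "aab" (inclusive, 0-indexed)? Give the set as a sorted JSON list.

Convert to CNF:
  S -> T1 A | T2 B | T2 C | c
  A -> A T0 | T1 T0
  B -> T2 T3 | b
  C -> a
  T0 -> c
  T1 -> d
  T2 -> a
  T3 -> b

CYK fill (cells [i..j] with 0 ≤ i ≤ j ≤ 2 only):
  cell(0,0) a: {C,T2}  orig:{C}
  cell(1,1) a: {C,T2}  orig:{C}
  cell(2,2) b: {B,T3}  orig:{B}
  cell(0,1) aa: {S}
  cell(1,2) ab: {B,S}
  cell(0,2) aab: {S}

Original NTs in T[0,2] deriving "aab": ["S"]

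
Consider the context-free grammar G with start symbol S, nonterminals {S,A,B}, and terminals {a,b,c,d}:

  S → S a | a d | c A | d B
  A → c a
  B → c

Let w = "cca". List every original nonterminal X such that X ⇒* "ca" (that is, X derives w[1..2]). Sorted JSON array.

CNF form of G:
  S -> S T1 | T0 A | T1 T2 | T2 B
  A -> T0 T1
  B -> c
  T0 -> c
  T1 -> a
  T2 -> d

CYK fill — only the sub-triangle for w[1..2]:
  [1..1]={B,T0}  "c"  orig:{B}
  [2..2]={T1}  "a"  orig:{}
  [1..2]={A}  "ca"

Original NTs in T[1,2] deriving "ca": ["A"]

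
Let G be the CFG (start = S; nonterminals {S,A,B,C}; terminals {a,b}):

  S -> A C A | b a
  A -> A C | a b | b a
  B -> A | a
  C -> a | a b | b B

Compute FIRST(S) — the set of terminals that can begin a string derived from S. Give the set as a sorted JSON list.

FIRST iteration:
[1]
  A via A→a b: +{a}
  A via A→b a: +{b}
  B via B→A: +{a,b}
  C via C→a: +{a}
  C via C→b B: +{b}
  S via S→A C A: +{a,b}
  FIRST[S]={a,b}  FIRST[A]={a,b}  FIRST[B]={a,b}  FIRST[C]={a,b}
[2] done
  FIRST[S]={a,b}  FIRST[A]={a,b}  FIRST[B]={a,b}  FIRST[C]={a,b}

FIRST(S) = ["a", "b"]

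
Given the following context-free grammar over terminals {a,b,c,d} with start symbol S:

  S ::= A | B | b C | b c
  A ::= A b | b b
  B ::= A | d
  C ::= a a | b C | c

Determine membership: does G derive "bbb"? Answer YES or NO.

CNF form of G:
  S -> A T0 | T0 C | T0 T0 | T0 T2 | d
  A -> A T0 | T0 T0
  B -> A T0 | T0 T0 | d
  C -> T0 C | T1 T1 | c
  T0 -> b
  T1 -> a
  T2 -> c

CYK fill:
  T[0,0] 'b' = {T0}  orig:{}
  T[1,1] 'b' = {T0}  orig:{}
  T[2,2] 'b' = {T0}  orig:{}
  T[0,1] 'bb' = {A,B,S}
  T[1,2] 'bb' = {A,B,S}
  T[0,2] 'bbb' = {A,B,S}

S ∈ T[0,2] ⇒ YES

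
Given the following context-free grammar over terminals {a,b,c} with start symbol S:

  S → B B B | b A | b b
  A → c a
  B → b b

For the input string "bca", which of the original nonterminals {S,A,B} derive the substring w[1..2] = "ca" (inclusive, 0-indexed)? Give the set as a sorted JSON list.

Convert to CNF:
  S -> B X3 | T2 A | T2 T2
  A -> T0 T1
  B -> T2 T2
  T0 -> c
  T1 -> a
  T2 -> b
  X3 -> B B

Fill CYK table bottom-up (cells [i..j] with 1 ≤ i ≤ j ≤ 2 only):
  cell(1,1) c: {T0}  orig:{}
  cell(2,2) a: {T1}  orig:{}
  cell(1,2) ca: {A}

Original NTs in T[1,2] deriving "ca": ["A"]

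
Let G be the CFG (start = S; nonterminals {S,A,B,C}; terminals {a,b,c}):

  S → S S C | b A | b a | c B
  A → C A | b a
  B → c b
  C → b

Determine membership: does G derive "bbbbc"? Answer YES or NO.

CNF form of G:
  S -> S X3 | T0 A | T0 T1 | T2 B
  A -> C A | T0 T1
  B -> T2 T0
  C -> b
  T0 -> b
  T1 -> a
  T2 -> c
  X3 -> S C

CYK table (by increasing span):
  T[0,0] 'b' = {C,T0}  orig:{C}
  T[1,1] 'b' = {C,T0}  orig:{C}
  T[2,2] 'b' = {C,T0}  orig:{C}
  T[3,3] 'b' = {C,T0}  orig:{C}
  T[4,4] 'c' = {T2}  orig:{}
  T[0,1] 'bb' = ∅
  T[1,2] 'bb' = ∅
  T[2,3] 'bb' = ∅
  T[3,4] 'bc' = ∅
  T[0,2] 'bbb' = ∅
  T[1,3] 'bbb' = ∅
  T[2,4] 'bbc' = ∅
  T[0,3] 'bbbb' = ∅
  T[1,4] 'bbbc' = ∅
  T[0,4] 'bbbbc' = ∅

S ∉ T[0,4] ⇒ NO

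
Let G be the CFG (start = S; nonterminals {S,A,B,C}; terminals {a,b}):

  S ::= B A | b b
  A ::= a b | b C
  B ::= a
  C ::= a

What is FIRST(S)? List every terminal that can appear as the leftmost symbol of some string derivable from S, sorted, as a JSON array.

FIRST iteration:
pass 1:
  A via A→a b: +{a}
  A via A→b C: +{b}
  B via B→a: +{a}
  C via C→a: +{a}
  S via S→B A: +{a}
  S via S→b b: +{b}
  FIRST[S]={a,b}  FIRST[A]={a,b}  FIRST[B]={a}  FIRST[C]={a}
pass 2: done
  FIRST[S]={a,b}  FIRST[A]={a,b}  FIRST[B]={a}  FIRST[C]={a}

FIRST(S) = ["a", "b"]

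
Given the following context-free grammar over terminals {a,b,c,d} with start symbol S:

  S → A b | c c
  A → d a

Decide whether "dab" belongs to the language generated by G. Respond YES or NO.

Convert to CNF:
  S -> A T2 | T3 T3
  A -> T0 T1
  T0 -> d
  T1 -> a
  T2 -> b
  T3 -> c

CYK fill:
  [0..0]={T0}  "d"  orig:{}
  [1..1]={T1}  "a"  orig:{}
  [2..2]={T2}  "b"  orig:{}
  [0..1]={A}  "da"
  [1..2]=∅  "ab"
  [0..2]={S}  "dab"

S ∈ T[0,2] ⇒ YES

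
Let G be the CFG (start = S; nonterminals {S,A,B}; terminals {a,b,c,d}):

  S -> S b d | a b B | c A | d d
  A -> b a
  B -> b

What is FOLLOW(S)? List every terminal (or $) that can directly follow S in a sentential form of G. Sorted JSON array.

Compute FIRST by fixpoint:
pass 1:
  A via A→b a: +{b}
  B via B→b: +{b}
  S via S→a b B: +{a}
  S via S→c A: +{c}
  S via S→d d: +{d}
  FIRST(S)={a,c,d}  FIRST(A)={b}  FIRST(B)={b}
pass 2: — fixpoint
  FIRST(S)={a,c,d}  FIRST(A)={b}  FIRST(B)={b}

FOLLOW sets:
seed FOLLOW(S) with $
pass 1:
  S→S b d: FOLLOW(S) ⊇ FIRST(b) = {b}; new: +{b}
  S→a b B: FOLLOW(B) ⊇ FOLLOW(S) ⊇ {$,b}; new: +{$,b}
  S→c A: FOLLOW(A) ⊇ FOLLOW(S) ⊇ {$,b}; new: +{$,b}
  FOLLOW(S)={$,b}  FOLLOW(A)={$,b}  FOLLOW(B)={$,b}
pass 2: (stable)
  FOLLOW(S)={$,b}  FOLLOW(A)={$,b}  FOLLOW(B)={$,b}

FOLLOW(S) = ["$", "b"]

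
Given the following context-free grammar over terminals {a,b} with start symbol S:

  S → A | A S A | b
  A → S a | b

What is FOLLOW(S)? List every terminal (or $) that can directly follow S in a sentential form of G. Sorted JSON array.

FIRST sets, iterate to fixpoint:
round 1:
  A via A→b: +{b}
  S via S→A: +{b}
  FIRST[S]={b}  FIRST[A]={b}
round 2: — fixpoint
  FIRST[S]={b}  FIRST[A]={b}

Compute FOLLOW by fixpoint:
FOLLOW(S) := {$}
round 1:
  A→S a: FOLLOW(S) ⊇ FIRST(a) = {a}; new: +{a}
  S→A: FOLLOW(A) ⊇ FOLLOW(S) ⊇ {$,a}; new: +{$,a}
  S→A S A: FOLLOW(A) ⊇ FIRST(S) = {b}; new: +{b}
  S→A S A: FOLLOW(S) ⊇ FIRST(A) = {b}; new: +{b}
  S: {$,a,b}  A: {$,a,b}
round 2: (stable)
  S: {$,a,b}  A: {$,a,b}

FOLLOW(S) = ["$", "a", "b"]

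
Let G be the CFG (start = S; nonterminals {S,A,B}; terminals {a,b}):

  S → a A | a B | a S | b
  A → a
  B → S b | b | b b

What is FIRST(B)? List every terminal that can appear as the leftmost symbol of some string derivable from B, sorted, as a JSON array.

FIRST iteration:
[1]
  A via A→a: +{a}
  B via B→b: +{b}
  S via S→a A: +{a}
  S via S→b: +{b}
  S: {a,b}  A: {a}  B: {b}
[2]
  B via B→S b: +{a}
  S: {a,b}  A: {a}  B: {a,b}
[3] done
  S: {a,b}  A: {a}  B: {a,b}

FIRST(B) = ["a", "b"]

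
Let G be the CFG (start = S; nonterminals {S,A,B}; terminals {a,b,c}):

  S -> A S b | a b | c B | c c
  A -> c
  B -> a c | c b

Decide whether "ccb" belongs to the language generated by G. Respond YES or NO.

CNF form of G:
  S -> A X3 | T0 T2 | T1 B | T1 T1
  A -> c
  B -> T0 T1 | T1 T2
  T0 -> a
  T1 -> c
  T2 -> b
  X3 -> S T2

Fill CYK table bottom-up:
  cell(0,0) c: {A,T1}  orig:{A}
  cell(1,1) c: {A,T1}  orig:{A}
  cell(2,2) b: {T2}  orig:{}
  cell(0,1) cc: {S}
  cell(1,2) cb: {B}
  cell(0,2) ccb: {S,X3}  orig:{S}

S ∈ T[0,2] ⇒ YES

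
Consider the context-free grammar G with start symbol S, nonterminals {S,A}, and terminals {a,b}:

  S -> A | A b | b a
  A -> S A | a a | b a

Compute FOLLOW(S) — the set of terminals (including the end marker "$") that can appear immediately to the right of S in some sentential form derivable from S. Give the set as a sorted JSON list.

FIRST iteration:
pass 1:
  A via A→a a: +{a}
  A via A→b a: +{b}
  S via S→A: +{a,b}
  FIRST[S]={a,b}  FIRST[A]={a,b}
pass 2: (no change)
  FIRST[S]={a,b}  FIRST[A]={a,b}

FOLLOW iteration:
initialize: $ ∈ FOLLOW(S)
[1]
  A→S A: FOLLOW(S) ⊇ FIRST(A) = {a,b}; new: +{a,b}
  S→A: FOLLOW(A) ⊇ FOLLOW(S) ⊇ {$,a,b}; new: +{$,a,b}
  FOLLOW(S)={$,a,b}  FOLLOW(A)={$,a,b}
[2] (no change)
  FOLLOW(S)={$,a,b}  FOLLOW(A)={$,a,b}

FOLLOW(S) = ["$", "a", "b"]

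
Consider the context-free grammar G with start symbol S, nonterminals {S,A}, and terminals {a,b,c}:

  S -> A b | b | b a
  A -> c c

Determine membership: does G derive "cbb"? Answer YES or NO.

CNF form of G:
  S -> A T1 | T1 T2 | b
  A -> T0 T0
  T0 -> c
  T1 -> b
  T2 -> a

Fill CYK table bottom-up:
  T[0,0] 'c' = {T0}  orig:{}
  T[1,1] 'b' = {S,T1}  orig:{S}
  T[2,2] 'b' = {S,T1}  orig:{S}
  T[0,1] 'cb' = ∅
  T[1,2] 'bb' = ∅
  T[0,2] 'cbb' = ∅

S ∉ T[0,2] ⇒ NO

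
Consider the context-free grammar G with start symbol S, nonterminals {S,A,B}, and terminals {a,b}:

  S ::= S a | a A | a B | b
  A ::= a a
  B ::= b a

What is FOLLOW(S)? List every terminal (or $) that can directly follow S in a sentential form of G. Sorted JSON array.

FIRST sets, iterate to fixpoint:
iter 1:
  A via A→a a: +{a}
  B via B→b a: +{b}
  S via S→a A: +{a}
  S via S→b: +{b}
  FIRST[S]={a,b}  FIRST[A]={a}  FIRST[B]={b}
iter 2: (stable)
  FIRST[S]={a,b}  FIRST[A]={a}  FIRST[B]={b}

FOLLOW sets:
seed FOLLOW(S) with $
pass 1:
  S→S a: FOLLOW(S) ⊇ FIRST(a) = {a}; new: +{a}
  S→a A: FOLLOW(A) ⊇ FOLLOW(S) ⊇ {$,a}; new: +{$,a}
  S→a B: FOLLOW(B) ⊇ FOLLOW(S) ⊇ {$,a}; new: +{$,a}
  FOLLOW[S]={$,a}  FOLLOW[A]={$,a}  FOLLOW[B]={$,a}
pass 2: — fixpoint
  FOLLOW[S]={$,a}  FOLLOW[A]={$,a}  FOLLOW[B]={$,a}

FOLLOW(S) = ["$", "a"]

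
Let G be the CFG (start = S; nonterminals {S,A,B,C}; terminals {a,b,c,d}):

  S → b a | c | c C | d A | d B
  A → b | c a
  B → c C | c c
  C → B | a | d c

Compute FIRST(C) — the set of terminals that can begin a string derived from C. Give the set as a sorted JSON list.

Compute FIRST by fixpoint:
round 1:
  A via A→b: +{b}
  A via A→c a: +{c}
  B via B→c C: +{c}
  C via C→B: +{c}
  C via C→a: +{a}
  C via C→d c: +{d}
  S via S→b a: +{b}
  S via S→c: +{c}
  S via S→d A: +{d}
  FIRST[S]={b,c,d}  FIRST[A]={b,c}  FIRST[B]={c}  FIRST[C]={a,c,d}
round 2: — fixpoint
  FIRST[S]={b,c,d}  FIRST[A]={b,c}  FIRST[B]={c}  FIRST[C]={a,c,d}

FIRST(C) = ["a", "c", "d"]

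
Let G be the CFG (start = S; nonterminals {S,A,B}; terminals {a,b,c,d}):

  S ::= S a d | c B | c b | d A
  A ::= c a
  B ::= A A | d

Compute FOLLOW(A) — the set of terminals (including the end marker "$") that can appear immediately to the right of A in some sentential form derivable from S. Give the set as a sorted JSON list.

FIRST iteration:
pass 1:
  A via A→c a: +{c}
  B via B→A A: +{c}
  B via B→d: +{d}
  S via S→c B: +{c}
  S via S→d A: +{d}
  FIRST[S]={c,d}  FIRST[A]={c}  FIRST[B]={c,d}
pass 2: (stable)
  FIRST[S]={c,d}  FIRST[A]={c}  FIRST[B]={c,d}

FOLLOW iteration:
FOLLOW(S) := {$}
pass 1:
  B→A A: FOLLOW(A) ⊇ FIRST(A) = {c}; new: +{c}
  S→S a d: FOLLOW(S) ⊇ FIRST(a) = {a}; new: +{a}
  S→c B: FOLLOW(B) ⊇ FOLLOW(S) ⊇ {$,a}; new: +{$,a}
  S→d A: FOLLOW(A) ⊇ FOLLOW(S) ⊇ {$,a}; new: +{$,a}
  S: {$,a}  A: {$,a,c}  B: {$,a}
pass 2: (stable)
  S: {$,a}  A: {$,a,c}  B: {$,a}

FOLLOW(A) = ["$", "a", "c"]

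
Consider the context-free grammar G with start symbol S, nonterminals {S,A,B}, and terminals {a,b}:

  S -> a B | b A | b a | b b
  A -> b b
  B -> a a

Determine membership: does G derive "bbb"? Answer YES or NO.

CNF form of G:
  S -> T0 A | T0 T0 | T0 T1 | T1 B
  A -> T0 T0
  B -> T1 T1
  T0 -> b
  T1 -> a

Fill CYK table bottom-up:
  cell(0,0) b: {T0}  orig:{}
  cell(1,1) b: {T0}  orig:{}
  cell(2,2) b: {T0}  orig:{}
  cell(0,1) bb: {A,S}
  cell(1,2) bb: {A,S}
  cell(0,2) bbb: {S}

S ∈ T[0,2] ⇒ YES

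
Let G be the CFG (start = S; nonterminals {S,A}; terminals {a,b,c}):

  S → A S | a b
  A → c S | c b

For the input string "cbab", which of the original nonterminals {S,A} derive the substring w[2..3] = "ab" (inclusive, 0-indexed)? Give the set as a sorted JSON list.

CNF form of G:
  S -> A S | T2 T1
  A -> T0 S | T0 T1
  T0 -> c
  T1 -> b
  T2 -> a

CYK table (by increasing span), restricted to cells inside w[2..3]:
  cell(2,2) a: {T2}  orig:{}
  cell(3,3) b: {T1}  orig:{}
  cell(2,3) ab: {S}

Original NTs in T[2,3] deriving "ab": ["S"]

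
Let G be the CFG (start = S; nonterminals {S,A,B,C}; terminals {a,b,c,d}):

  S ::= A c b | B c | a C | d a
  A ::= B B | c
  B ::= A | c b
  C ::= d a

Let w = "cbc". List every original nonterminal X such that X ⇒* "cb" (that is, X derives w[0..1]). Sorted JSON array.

Convert to CNF:
  S -> A X4 | B T0 | T2 T3 | T3 C
  A -> B B | c
  B -> B B | T0 T1 | c
  C -> T2 T3
  T0 -> c
  T1 -> b
  T2 -> d
  T3 -> a
  X4 -> T0 T1

Fill CYK table bottom-up, restricted to cells inside w[0..1]:
  cell(0,0) c: {A,B,T0}  orig:{A,B}
  cell(1,1) b: {T1}  orig:{}
  cell(0,1) cb: {B,X4}  orig:{B}

Original NTs in T[0,1] deriving "cb": ["B"]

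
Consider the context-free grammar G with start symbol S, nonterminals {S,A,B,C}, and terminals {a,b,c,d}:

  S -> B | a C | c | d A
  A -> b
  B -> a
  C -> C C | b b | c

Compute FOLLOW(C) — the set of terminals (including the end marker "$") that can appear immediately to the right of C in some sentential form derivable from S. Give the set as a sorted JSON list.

Compute FIRST by fixpoint:
round 1:
  A via A→b: +{b}
  B via B→a: +{a}
  C via C→b b: +{b}
  C via C→c: +{c}
  S via S→B: +{a}
  S via S→c: +{c}
  S via S→d A: +{d}
  S: {a,c,d}  A: {b}  B: {a}  C: {b,c}
round 2: done
  S: {a,c,d}  A: {b}  B: {a}  C: {b,c}

FOLLOW sets:
seed FOLLOW(S) with $
[1]
  C→C C: FOLLOW(C) ⊇ FIRST(C) = {b,c}; new: +{b,c}
  S→B: FOLLOW(B) ⊇ FOLLOW(S) ⊇ {$}; new: +{$}
  S→a C: FOLLOW(C) ⊇ FOLLOW(S) ⊇ {$}; new: +{$}
  S→d A: FOLLOW(A) ⊇ FOLLOW(S) ⊇ {$}; new: +{$}
  FOLLOW[S]={$}  FOLLOW[A]={$}  FOLLOW[B]={$}  FOLLOW[C]={$,b,c}
[2] (stable)
  FOLLOW[S]={$}  FOLLOW[A]={$}  FOLLOW[B]={$}  FOLLOW[C]={$,b,c}

FOLLOW(C) = ["$", "b", "c"]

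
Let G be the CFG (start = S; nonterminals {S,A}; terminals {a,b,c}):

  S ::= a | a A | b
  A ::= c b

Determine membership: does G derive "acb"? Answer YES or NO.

Convert to CNF:
  S -> T2 A | a | b
  A -> T0 T1
  T0 -> c
  T1 -> b
  T2 -> a

CYK table (by increasing span):
  [0..0]={S,T2}  "a"  orig:{S}
  [1..1]={T0}  "c"  orig:{}
  [2..2]={S,T1}  "b"  orig:{S}
  [0..1]=∅  "ac"
  [1..2]={A}  "cb"
  [0..2]={S}  "acb"

S ∈ T[0,2] ⇒ YES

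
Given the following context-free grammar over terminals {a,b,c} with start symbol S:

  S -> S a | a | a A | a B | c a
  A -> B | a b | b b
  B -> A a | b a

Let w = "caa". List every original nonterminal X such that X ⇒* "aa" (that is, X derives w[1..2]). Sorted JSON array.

Convert to CNF:
  S -> S T0 | T0 A | T0 B | T2 T0 | a
  A -> A T0 | T0 T1 | T1 T0 | T1 T1
  B -> A T0 | T1 T0
  T0 -> a
  T1 -> b
  T2 -> c

CYK fill (cells [i..j] with 1 ≤ i ≤ j ≤ 2 only):
  [1..1]={S,T0}  "a"  orig:{S}
  [2..2]={S,T0}  "a"  orig:{S}
  [1..2]={S}  "aa"

Original NTs in T[1,2] deriving "aa": ["S"]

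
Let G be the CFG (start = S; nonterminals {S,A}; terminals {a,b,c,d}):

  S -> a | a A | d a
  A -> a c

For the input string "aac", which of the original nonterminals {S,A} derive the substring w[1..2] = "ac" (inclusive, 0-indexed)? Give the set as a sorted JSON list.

CNF form of G:
  S -> T0 A | T2 T0 | a
  A -> T0 T1
  T0 -> a
  T1 -> c
  T2 -> d

CYK fill (cells [i..j] with 1 ≤ i ≤ j ≤ 2 only):
  T[1,1] 'a' = {S,T0}  orig:{S}
  T[2,2] 'c' = {T1}  orig:{}
  T[1,2] 'ac' = {A}

Original NTs in T[1,2] deriving "ac": ["A"]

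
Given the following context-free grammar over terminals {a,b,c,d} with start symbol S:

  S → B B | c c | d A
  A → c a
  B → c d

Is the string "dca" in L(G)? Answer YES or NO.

Convert to CNF:
  S -> B B | T0 T0 | T2 A
  A -> T0 T1
  B -> T0 T2
  T0 -> c
  T1 -> a
  T2 -> d

Fill CYK table bottom-up:
  T[0,0] 'd' = {T2}  orig:{}
  T[1,1] 'c' = {T0}  orig:{}
  T[2,2] 'a' = {T1}  orig:{}
  T[0,1] 'dc' = ∅
  T[1,2] 'ca' = {A}
  T[0,2] 'dca' = {S}

S ∈ T[0,2] ⇒ YES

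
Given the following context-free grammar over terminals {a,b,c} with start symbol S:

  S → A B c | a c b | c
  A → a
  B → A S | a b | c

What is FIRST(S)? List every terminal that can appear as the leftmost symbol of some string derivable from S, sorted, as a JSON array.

Compute FIRST by fixpoint:
round 1:
  A via A→a: +{a}
  B via B→A S: +{a}
  B via B→c: +{c}
  S via S→A B c: +{a}
  S via S→c: +{c}
  FIRST[S]={a,c}  FIRST[A]={a}  FIRST[B]={a,c}
round 2: (no change)
  FIRST[S]={a,c}  FIRST[A]={a}  FIRST[B]={a,c}

FIRST(S) = ["a", "c"]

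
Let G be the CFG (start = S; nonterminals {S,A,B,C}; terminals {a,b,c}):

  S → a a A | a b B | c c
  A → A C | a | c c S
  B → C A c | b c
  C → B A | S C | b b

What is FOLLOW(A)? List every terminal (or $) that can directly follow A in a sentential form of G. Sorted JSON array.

FIRST sets, iterate to fixpoint:
pass 1:
  A via A→a: +{a}
  A via A→c c S: +{c}
  B via B→b c: +{b}
  C via C→B A: +{b}
  S via S→a a A: +{a}
  S via S→c c: +{c}
  S: {a,c}  A: {a,c}  B: {b}  C: {b}
pass 2:
  C via C→S C: +{a,c}
  S: {a,c}  A: {a,c}  B: {b}  C: {a,b,c}
pass 3:
  B via B→C A c: +{a,c}
  S: {a,c}  A: {a,c}  B: {a,b,c}  C: {a,b,c}
pass 4: (stable)
  S: {a,c}  A: {a,c}  B: {a,b,c}  C: {a,b,c}

Compute FOLLOW by fixpoint:
initialize: $ ∈ FOLLOW(S)
round 1:
  A→A C: FOLLOW(A) ⊇ FIRST(C) = {a,b,c}; new: +{a,b,c}
  A→A C: FOLLOW(C) ⊇ FOLLOW(A) ⊇ {a,b,c}; new: +{a,b,c}
  A→c c S: FOLLOW(S) ⊇ FOLLOW(A) ⊇ {a,b,c}; new: +{a,b,c}
  C→B A: FOLLOW(B) ⊇ FIRST(A) = {a,c}; new: +{a,c}
  S→a a A: FOLLOW(A) ⊇ FOLLOW(S) ⊇ {$,a,b,c}; new: +{$}
  S→a b B: FOLLOW(B) ⊇ FOLLOW(S) ⊇ {$,a,b,c}; new: +{$,b}
  FOLLOW(S)={$,a,b,c}  FOLLOW(A)={$,a,b,c}  FOLLOW(B)={$,a,b,c}  FOLLOW(C)={a,b,c}
round 2:
  A→A C: FOLLOW(C) ⊇ FOLLOW(A) ⊇ {$,a,b,c}; new: +{$}
  FOLLOW(S)={$,a,b,c}  FOLLOW(A)={$,a,b,c}  FOLLOW(B)={$,a,b,c}  FOLLOW(C)={$,a,b,c}
round 3: done
  FOLLOW(S)={$,a,b,c}  FOLLOW(A)={$,a,b,c}  FOLLOW(B)={$,a,b,c}  FOLLOW(C)={$,a,b,c}

FOLLOW(A) = ["$", "a", "b", "c"]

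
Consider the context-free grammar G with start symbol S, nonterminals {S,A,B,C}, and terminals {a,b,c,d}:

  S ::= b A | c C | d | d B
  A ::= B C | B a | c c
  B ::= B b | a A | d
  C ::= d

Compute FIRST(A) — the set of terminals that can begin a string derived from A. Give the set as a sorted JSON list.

Compute FIRST by fixpoint:
[1]
  A via A→c c: +{c}
  B via B→a A: +{a}
  B via B→d: +{d}
  C via C→d: +{d}
  S via S→b A: +{b}
  S via S→c C: +{c}
  S via S→d: +{d}
  S: {b,c,d}  A: {c}  B: {a,d}  C: {d}
[2]
  A via A→B C: +{a,d}
  S: {b,c,d}  A: {a,c,d}  B: {a,d}  C: {d}
[3] (no change)
  S: {b,c,d}  A: {a,c,d}  B: {a,d}  C: {d}

FIRST(A) = ["a", "c", "d"]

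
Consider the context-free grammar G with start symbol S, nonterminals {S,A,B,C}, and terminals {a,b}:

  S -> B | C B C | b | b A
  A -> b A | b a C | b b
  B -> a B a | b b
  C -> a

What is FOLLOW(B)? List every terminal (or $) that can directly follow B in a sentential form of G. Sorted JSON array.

Compute FIRST by fixpoint:
[1]
  A via A→b A: +{b}
  B via B→a B a: +{a}
  B via B→b b: +{b}
  C via C→a: +{a}
  S via S→B: +{a,b}
  S: {a,b}  A: {b}  B: {a,b}  C: {a}
[2] done
  S: {a,b}  A: {b}  B: {a,b}  C: {a}

FOLLOW iteration:
FOLLOW(S) := {$}
pass 1:
  B→a B a: FOLLOW(B) ⊇ FIRST(a) = {a}; new: +{a}
  S→B: FOLLOW(B) ⊇ FOLLOW(S) ⊇ {$}; new: +{$}
  S→C B C: FOLLOW(C) ⊇ FIRST(B) = {a,b}; new: +{a,b}
  S→C B C: FOLLOW(C) ⊇ FOLLOW(S) ⊇ {$}; new: +{$}
  S→b A: FOLLOW(A) ⊇ FOLLOW(S) ⊇ {$}; new: +{$}
  S: {$}  A: {$}  B: {$,a}  C: {$,a,b}
pass 2: (stable)
  S: {$}  A: {$}  B: {$,a}  C: {$,a,b}

FOLLOW(B) = ["$", "a"]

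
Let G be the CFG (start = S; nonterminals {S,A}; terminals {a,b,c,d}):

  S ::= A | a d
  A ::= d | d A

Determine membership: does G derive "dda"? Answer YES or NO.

Convert to CNF:
  S -> T0 A | T1 T0 | d
  A -> T0 A | d
  T0 -> d
  T1 -> a

Fill CYK table bottom-up:
  [0..0]={A,S,T0}  "d"  orig:{A,S}
  [1..1]={A,S,T0}  "d"  orig:{A,S}
  [2..2]={T1}  "a"  orig:{}
  [0..1]={A,S}  "dd"
  [1..2]=∅  "da"
  [0..2]=∅  "dda"

S ∉ T[0,2] ⇒ NO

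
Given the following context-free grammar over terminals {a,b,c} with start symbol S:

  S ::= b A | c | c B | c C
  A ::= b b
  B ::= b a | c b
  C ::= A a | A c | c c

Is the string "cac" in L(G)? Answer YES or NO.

Convert to CNF:
  S -> T0 A | T2 B | T2 C | c
  A -> T0 T0
  B -> T0 T1 | T2 T0
  C -> A T1 | A T2 | T2 T2
  T0 -> b
  T1 -> a
  T2 -> c

Fill CYK table bottom-up:
  T[0,0] 'c' = {S,T2}  orig:{S}
  T[1,1] 'a' = {T1}  orig:{}
  T[2,2] 'c' = {S,T2}  orig:{S}
  T[0,1] 'ca' = ∅
  T[1,2] 'ac' = ∅
  T[0,2] 'cac' = ∅

S ∉ T[0,2] ⇒ NO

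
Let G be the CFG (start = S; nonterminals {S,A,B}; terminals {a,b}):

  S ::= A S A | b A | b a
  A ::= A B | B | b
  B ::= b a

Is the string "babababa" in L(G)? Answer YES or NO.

Convert to CNF:
  S -> A X2 | T0 A | T0 T1
  A -> A B | T0 T1 | b
  B -> T0 T1
  T0 -> b
  T1 -> a
  X2 -> S A

CYK table (by increasing span):
  [0..0]={A,T0}  "b"  orig:{A}
  [1..1]={T1}  "a"  orig:{}
  [2..2]={A,T0}  "b"  orig:{A}
  [3..3]={T1}  "a"  orig:{}
  [4..4]={A,T0}  "b"  orig:{A}
  [5..5]={T1}  "a"  orig:{}
  [6..6]={A,T0}  "b"  orig:{A}
  [7..7]={T1}  "a"  orig:{}
  [0..1]={A,B,S}  "ba"
  [1..2]=∅  "ab"
  [2..3]={A,B,S}  "ba"
  [3..4]=∅  "ab"
  [4..5]={A,B,S}  "ba"
  [5..6]=∅  "ab"
  [6..7]={A,B,S}  "ba"
  [0..2]={X2}  "bab"  orig:{}
  [1..3]=∅  "aba"
  [2..4]={X2}  "bab"  orig:{}
  [3..5]=∅  "aba"
  [4..6]={X2}  "bab"  orig:{}
  [5..7]=∅  "aba"
  [0..3]={A,X2}  "baba"  orig:{A}
  [1..4]=∅  "abab"
  [2..5]={A,X2}  "baba"  orig:{A}
  [3..6]=∅  "abab"
  [4..7]={A,X2}  "baba"  orig:{A}
  [0..4]={S}  "babab"
  [1..5]=∅  "ababa"
  [2..6]={S}  "babab"
  [3..7]=∅  "ababa"
  [0..5]={A,S,X2}  "bababa"  orig:{A,S}
  [1..6]=∅  "ababab"
  [2..7]={A,S,X2}  "bababa"  orig:{A,S}
  [0..6]={S,X2}  "bababab"  orig:{S}
  [1..7]=∅  "abababa"
  [0..7]={A,S,X2}  "babababa"  orig:{A,S}

S ∈ T[0,7] ⇒ YES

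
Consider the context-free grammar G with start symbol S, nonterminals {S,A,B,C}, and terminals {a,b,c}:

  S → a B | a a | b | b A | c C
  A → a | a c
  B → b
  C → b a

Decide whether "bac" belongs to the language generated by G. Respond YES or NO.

CNF form of G:
  S -> T0 B | T0 T0 | T1 C | T2 A | b
  A -> T0 T1 | a
  B -> b
  C -> T2 T0
  T0 -> a
  T1 -> c
  T2 -> b

CYK table (by increasing span):
  cell(0,0) b: {B,S,T2}  orig:{B,S}
  cell(1,1) a: {A,T0}  orig:{A}
  cell(2,2) c: {T1}  orig:{}
  cell(0,1) ba: {C,S}
  cell(1,2) ac: {A}
  cell(0,2) bac: {S}

S ∈ T[0,2] ⇒ YES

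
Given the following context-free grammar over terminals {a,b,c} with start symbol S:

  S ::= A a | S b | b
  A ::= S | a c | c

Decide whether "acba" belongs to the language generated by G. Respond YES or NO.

CNF form of G:
  S -> A T0 | S T1 | b
  A -> A T0 | S T1 | T0 T2 | b | c
  T0 -> a
  T1 -> b
  T2 -> c

Fill CYK table bottom-up:
  T[0,0] 'a' = {T0}  orig:{}
  T[1,1] 'c' = {A,T2}  orig:{A}
  T[2,2] 'b' = {A,S,T1}  orig:{A,S}
  T[3,3] 'a' = {T0}  orig:{}
  T[0,1] 'ac' = {A}
  T[1,2] 'cb' = ∅
  T[2,3] 'ba' = {A,S}
  T[0,2] 'acb' = ∅
  T[1,3] 'cba' = ∅
  T[0,3] 'acba' = ∅

S ∉ T[0,3] ⇒ NO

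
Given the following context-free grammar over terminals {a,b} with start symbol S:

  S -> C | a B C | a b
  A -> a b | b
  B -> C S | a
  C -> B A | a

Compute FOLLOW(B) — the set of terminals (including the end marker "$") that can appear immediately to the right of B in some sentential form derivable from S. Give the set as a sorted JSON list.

FIRST sets, iterate to fixpoint:
pass 1:
  A via A→a b: +{a}
  A via A→b: +{b}
  B via B→a: +{a}
  C via C→B A: +{a}
  S via S→C: +{a}
  S: {a}  A: {a,b}  B: {a}  C: {a}
pass 2: — fixpoint
  S: {a}  A: {a,b}  B: {a}  C: {a}

FOLLOW sets:
FOLLOW(S) := {$}
round 1:
  B→C S: FOLLOW(C) ⊇ FIRST(S) = {a}; new: +{a}
  C→B A: FOLLOW(B) ⊇ FIRST(A) = {a,b}; new: +{a,b}
  C→B A: FOLLOW(A) ⊇ FOLLOW(C) ⊇ {a}; new: +{a}
  S→C: FOLLOW(C) ⊇ FOLLOW(S) ⊇ {$}; new: +{$}
  FOLLOW[S]={$}  FOLLOW[A]={a}  FOLLOW[B]={a,b}  FOLLOW[C]={$,a}
round 2:
  B→C S: FOLLOW(S) ⊇ FOLLOW(B) ⊇ {a,b}; new: +{a,b}
  C→B A: FOLLOW(A) ⊇ FOLLOW(C) ⊇ {$,a}; new: +{$}
  S→C: FOLLOW(C) ⊇ FOLLOW(S) ⊇ {$,a,b}; new: +{b}
  FOLLOW[S]={$,a,b}  FOLLOW[A]={$,a}  FOLLOW[B]={a,b}  FOLLOW[C]={$,a,b}
round 3:
  C→B A: FOLLOW(A) ⊇ FOLLOW(C) ⊇ {$,a,b}; new: +{b}
  FOLLOW[S]={$,a,b}  FOLLOW[A]={$,a,b}  FOLLOW[B]={a,b}  FOLLOW[C]={$,a,b}
round 4: (stable)
  FOLLOW[S]={$,a,b}  FOLLOW[A]={$,a,b}  FOLLOW[B]={a,b}  FOLLOW[C]={$,a,b}

FOLLOW(B) = ["a", "b"]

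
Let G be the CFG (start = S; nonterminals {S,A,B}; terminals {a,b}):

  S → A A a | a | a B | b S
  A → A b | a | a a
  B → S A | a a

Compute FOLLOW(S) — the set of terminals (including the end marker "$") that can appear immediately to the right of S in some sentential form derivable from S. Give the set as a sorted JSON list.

Compute FIRST by fixpoint:
round 1:
  A via A→a: +{a}
  B via B→a a: +{a}
  S via S→A A a: +{a}
  S via S→b S: +{b}
  S: {a,b}  A: {a}  B: {a}
round 2:
  B via B→S A: +{b}
  S: {a,b}  A: {a}  B: {a,b}
round 3: (no change)
  S: {a,b}  A: {a}  B: {a,b}

Compute FOLLOW by fixpoint:
seed FOLLOW(S) with $
pass 1:
  A→A b: FOLLOW(A) ⊇ FIRST(b) = {b}; new: +{b}
  B→S A: FOLLOW(S) ⊇ FIRST(A) = {a}; new: +{a}
  S→A A a: FOLLOW(A) ⊇ FIRST(A) = {a}; new: +{a}
  S→a B: FOLLOW(B) ⊇ FOLLOW(S) ⊇ {$,a}; new: +{$,a}
  S: {$,a}  A: {a,b}  B: {$,a}
pass 2:
  B→S A: FOLLOW(A) ⊇ FOLLOW(B) ⊇ {$,a}; new: +{$}
  S: {$,a}  A: {$,a,b}  B: {$,a}
pass 3: done
  S: {$,a}  A: {$,a,b}  B: {$,a}

FOLLOW(S) = ["$", "a"]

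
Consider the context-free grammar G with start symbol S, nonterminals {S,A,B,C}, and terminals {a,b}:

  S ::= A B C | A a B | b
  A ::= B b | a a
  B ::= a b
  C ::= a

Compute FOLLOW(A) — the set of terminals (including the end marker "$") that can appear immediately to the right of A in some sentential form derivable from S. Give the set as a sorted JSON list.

Compute FIRST by fixpoint:
[1]
  A via A→a a: +{a}
  B via B→a b: +{a}
  C via C→a: +{a}
  S via S→A B C: +{a}
  S via S→b: +{b}
  FIRST[S]={a,b}  FIRST[A]={a}  FIRST[B]={a}  FIRST[C]={a}
[2] done
  FIRST[S]={a,b}  FIRST[A]={a}  FIRST[B]={a}  FIRST[C]={a}

Compute FOLLOW by fixpoint:
initialize: $ ∈ FOLLOW(S)
round 1:
  A→B b: FOLLOW(B) ⊇ FIRST(b) = {b}; new: +{b}
  S→A B C: FOLLOW(A) ⊇ FIRST(B) = {a}; new: +{a}
  S→A B C: FOLLOW(B) ⊇ FIRST(C) = {a}; new: +{a}
  S→A B C: FOLLOW(C) ⊇ FOLLOW(S) ⊇ {$}; new: +{$}
  S→A a B: FOLLOW(B) ⊇ FOLLOW(S) ⊇ {$}; new: +{$}
  FOLLOW(S)={$}  FOLLOW(A)={a}  FOLLOW(B)={$,a,b}  FOLLOW(C)={$}
round 2: done
  FOLLOW(S)={$}  FOLLOW(A)={a}  FOLLOW(B)={$,a,b}  FOLLOW(C)={$}

FOLLOW(A) = ["a"]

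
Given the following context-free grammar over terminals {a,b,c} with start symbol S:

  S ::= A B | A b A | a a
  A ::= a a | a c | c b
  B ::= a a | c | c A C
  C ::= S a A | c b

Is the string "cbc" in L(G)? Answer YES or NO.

Convert to CNF:
  S -> A B | A X5 | T0 T0
  A -> T0 T0 | T0 T1 | T1 T2
  B -> T0 T0 | T1 X3 | c
  C -> S X4 | T1 T2
  T0 -> a
  T1 -> c
  T2 -> b
  X3 -> A C
  X4 -> T0 A
  X5 -> T2 A

CYK fill:
  cell(0,0) c: {B,T1}  orig:{B}
  cell(1,1) b: {T2}  orig:{}
  cell(2,2) c: {B,T1}  orig:{B}
  cell(0,1) cb: {A,C}
  cell(1,2) bc: ∅
  cell(0,2) cbc: {S}

S ∈ T[0,2] ⇒ YES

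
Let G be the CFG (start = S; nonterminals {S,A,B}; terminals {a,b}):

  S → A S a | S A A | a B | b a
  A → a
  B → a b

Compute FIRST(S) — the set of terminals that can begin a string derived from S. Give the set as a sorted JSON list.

Compute FIRST by fixpoint:
pass 1:
  A via A→a: +{a}
  B via B→a b: +{a}
  S via S→A S a: +{a}
  S via S→b a: +{b}
  S: {a,b}  A: {a}  B: {a}
pass 2: — fixpoint
  S: {a,b}  A: {a}  B: {a}

FIRST(S) = ["a", "b"]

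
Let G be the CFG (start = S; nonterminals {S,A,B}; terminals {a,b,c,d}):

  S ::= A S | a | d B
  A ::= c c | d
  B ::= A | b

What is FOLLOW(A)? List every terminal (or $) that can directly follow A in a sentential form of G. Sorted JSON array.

FIRST sets, iterate to fixpoint:
pass 1:
  A via A→c c: +{c}
  A via A→d: +{d}
  B via B→A: +{c,d}
  B via B→b: +{b}
  S via S→A S: +{c,d}
  S via S→a: +{a}
  S: {a,c,d}  A: {c,d}  B: {b,c,d}
pass 2: (no change)
  S: {a,c,d}  A: {c,d}  B: {b,c,d}

FOLLOW sets:
seed FOLLOW(S) with $
round 1:
  S→A S: FOLLOW(A) ⊇ FIRST(S) = {a,c,d}; new: +{a,c,d}
  S→d B: FOLLOW(B) ⊇ FOLLOW(S) ⊇ {$}; new: +{$}
  FOLLOW[S]={$}  FOLLOW[A]={a,c,d}  FOLLOW[B]={$}
round 2:
  B→A: FOLLOW(A) ⊇ FOLLOW(B) ⊇ {$}; new: +{$}
  FOLLOW[S]={$}  FOLLOW[A]={$,a,c,d}  FOLLOW[B]={$}
round 3: (stable)
  FOLLOW[S]={$}  FOLLOW[A]={$,a,c,d}  FOLLOW[B]={$}

FOLLOW(A) = ["$", "a", "c", "d"]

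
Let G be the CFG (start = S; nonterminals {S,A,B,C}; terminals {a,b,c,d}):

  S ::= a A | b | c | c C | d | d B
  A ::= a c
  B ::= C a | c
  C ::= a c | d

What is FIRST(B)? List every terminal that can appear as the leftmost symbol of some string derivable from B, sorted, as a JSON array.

Compute FIRST by fixpoint:
[1]
  A via A→a c: +{a}
  B via B→c: +{c}
  C via C→a c: +{a}
  C via C→d: +{d}
  S via S→a A: +{a}
  S via S→b: +{b}
  S via S→c: +{c}
  S via S→d: +{d}
  FIRST(S)={a,b,c,d}  FIRST(A)={a}  FIRST(B)={c}  FIRST(C)={a,d}
[2]
  B via B→C a: +{a,d}
  FIRST(S)={a,b,c,d}  FIRST(A)={a}  FIRST(B)={a,c,d}  FIRST(C)={a,d}
[3] — fixpoint
  FIRST(S)={a,b,c,d}  FIRST(A)={a}  FIRST(B)={a,c,d}  FIRST(C)={a,d}

FIRST(B) = ["a", "c", "d"]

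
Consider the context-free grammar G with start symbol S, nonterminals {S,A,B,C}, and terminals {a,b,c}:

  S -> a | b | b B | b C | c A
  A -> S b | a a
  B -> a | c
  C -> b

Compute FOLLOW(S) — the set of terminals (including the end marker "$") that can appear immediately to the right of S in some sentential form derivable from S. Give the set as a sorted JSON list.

FIRST sets, iterate to fixpoint:
round 1:
  A via A→a a: +{a}
  B via B→a: +{a}
  B via B→c: +{c}
  C via C→b: +{b}
  S via S→a: +{a}
  S via S→b: +{b}
  S via S→c A: +{c}
  S: {a,b,c}  A: {a}  B: {a,c}  C: {b}
round 2:
  A via A→S b: +{b,c}
  S: {a,b,c}  A: {a,b,c}  B: {a,c}  C: {b}
round 3: (no change)
  S: {a,b,c}  A: {a,b,c}  B: {a,c}  C: {b}

FOLLOW sets:
FOLLOW(S) := {$}
[1]
  A→S b: FOLLOW(S) ⊇ FIRST(b) = {b}; new: +{b}
  S→b B: FOLLOW(B) ⊇ FOLLOW(S) ⊇ {$,b}; new: +{$,b}
  S→b C: FOLLOW(C) ⊇ FOLLOW(S) ⊇ {$,b}; new: +{$,b}
  S→c A: FOLLOW(A) ⊇ FOLLOW(S) ⊇ {$,b}; new: +{$,b}
  FOLLOW[S]={$,b}  FOLLOW[A]={$,b}  FOLLOW[B]={$,b}  FOLLOW[C]={$,b}
[2] (no change)
  FOLLOW[S]={$,b}  FOLLOW[A]={$,b}  FOLLOW[B]={$,b}  FOLLOW[C]={$,b}

FOLLOW(S) = ["$", "b"]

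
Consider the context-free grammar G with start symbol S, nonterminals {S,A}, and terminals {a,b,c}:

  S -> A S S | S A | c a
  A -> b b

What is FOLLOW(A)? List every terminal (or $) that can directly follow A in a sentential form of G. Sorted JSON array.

FIRST iteration:
round 1:
  A via A→b b: +{b}
  S via S→A S S: +{b}
  S via S→c a: +{c}
  FIRST[S]={b,c}  FIRST[A]={b}
round 2: (stable)
  FIRST[S]={b,c}  FIRST[A]={b}

Compute FOLLOW by fixpoint:
FOLLOW(S) := {$}
round 1:
  S→A S S: FOLLOW(A) ⊇ FIRST(S) = {b,c}; new: +{b,c}
  S→A S S: FOLLOW(S) ⊇ FIRST(S) = {b,c}; new: +{b,c}
  S→S A: FOLLOW(A) ⊇ FOLLOW(S) ⊇ {$,b,c}; new: +{$}
  S: {$,b,c}  A: {$,b,c}
round 2: done
  S: {$,b,c}  A: {$,b,c}

FOLLOW(A) = ["$", "b", "c"]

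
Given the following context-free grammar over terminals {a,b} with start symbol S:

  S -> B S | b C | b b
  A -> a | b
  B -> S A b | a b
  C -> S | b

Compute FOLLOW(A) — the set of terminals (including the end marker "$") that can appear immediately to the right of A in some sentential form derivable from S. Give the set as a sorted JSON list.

Compute FIRST by fixpoint:
[1]
  A via A→a: +{a}
  A via A→b: +{b}
  B via B→a b: +{a}
  C via C→b: +{b}
  S via S→B S: +{a}
  S via S→b C: +{b}
  FIRST(S)={a,b}  FIRST(A)={a,b}  FIRST(B)={a}  FIRST(C)={b}
[2]
  B via B→S A b: +{b}
  C via C→S: +{a}
  FIRST(S)={a,b}  FIRST(A)={a,b}  FIRST(B)={a,b}  FIRST(C)={a,b}
[3] — fixpoint
  FIRST(S)={a,b}  FIRST(A)={a,b}  FIRST(B)={a,b}  FIRST(C)={a,b}

Compute FOLLOW by fixpoint:
FOLLOW(S) := {$}
round 1:
  B→S A b: FOLLOW(S) ⊇ FIRST(A) = {a,b}; new: +{a,b}
  B→S A b: FOLLOW(A) ⊇ FIRST(b) = {b}; new: +{b}
  S→B S: FOLLOW(B) ⊇ FIRST(S) = {a,b}; new: +{a,b}
  S→b C: FOLLOW(C) ⊇ FOLLOW(S) ⊇ {$,a,b}; new: +{$,a,b}
  FOLLOW(S)={$,a,b}  FOLLOW(A)={b}  FOLLOW(B)={a,b}  FOLLOW(C)={$,a,b}
round 2: (stable)
  FOLLOW(S)={$,a,b}  FOLLOW(A)={b}  FOLLOW(B)={a,b}  FOLLOW(C)={$,a,b}

FOLLOW(A) = ["b"]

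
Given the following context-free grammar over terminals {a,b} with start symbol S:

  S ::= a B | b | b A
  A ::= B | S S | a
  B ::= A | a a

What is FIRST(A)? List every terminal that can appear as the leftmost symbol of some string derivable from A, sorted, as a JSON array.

FIRST iteration:
[1]
  A via A→a: +{a}
  B via B→A: +{a}
  S via S→a B: +{a}
  S via S→b: +{b}
  FIRST[S]={a,b}  FIRST[A]={a}  FIRST[B]={a}
[2]
  A via A→S S: +{b}
  B via B→A: +{b}
  FIRST[S]={a,b}  FIRST[A]={a,b}  FIRST[B]={a,b}
[3] done
  FIRST[S]={a,b}  FIRST[A]={a,b}  FIRST[B]={a,b}

FIRST(A) = ["a", "b"]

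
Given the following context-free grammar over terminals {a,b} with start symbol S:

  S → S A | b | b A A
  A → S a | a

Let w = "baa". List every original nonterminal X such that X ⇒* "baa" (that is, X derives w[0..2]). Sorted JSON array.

CNF form of G:
  S -> S A | T1 X2 | b
  A -> S T0 | a
  T0 -> a
  T1 -> b
  X2 -> A A

Fill CYK table bottom-up — only the sub-triangle for w[0..2]:
  T[0,0] 'b' = {S,T1}  orig:{S}
  T[1,1] 'a' = {A,T0}  orig:{A}
  T[2,2] 'a' = {A,T0}  orig:{A}
  T[0,1] 'ba' = {A,S}
  T[1,2] 'aa' = {X2}  orig:{}
  T[0,2] 'baa' = {A,S,X2}  orig:{A,S}

Original NTs in T[0,2] deriving "baa": ["A", "S"]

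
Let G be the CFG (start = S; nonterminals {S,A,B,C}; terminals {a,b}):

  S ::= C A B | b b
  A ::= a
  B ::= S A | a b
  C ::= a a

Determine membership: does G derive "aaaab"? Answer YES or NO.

CNF form of G:
  S -> C X2 | T1 T1
  A -> a
  B -> S A | T0 T1
  C -> T0 T0
  T0 -> a
  T1 -> b
  X2 -> A B

CYK table (by increasing span):
  cell(0,0) a: {A,T0}  orig:{A}
  cell(1,1) a: {A,T0}  orig:{A}
  cell(2,2) a: {A,T0}  orig:{A}
  cell(3,3) a: {A,T0}  orig:{A}
  cell(4,4) b: {T1}  orig:{}
  cell(0,1) aa: {C}
  cell(1,2) aa: {C}
  cell(2,3) aa: {C}
  cell(3,4) ab: {B}
  cell(0,2) aaa: ∅
  cell(1,3) aaa: ∅
  cell(2,4) aab: {X2}  orig:{}
  cell(0,3) aaaa: ∅
  cell(1,4) aaab: ∅
  cell(0,4) aaaab: {S}

S ∈ T[0,4] ⇒ YES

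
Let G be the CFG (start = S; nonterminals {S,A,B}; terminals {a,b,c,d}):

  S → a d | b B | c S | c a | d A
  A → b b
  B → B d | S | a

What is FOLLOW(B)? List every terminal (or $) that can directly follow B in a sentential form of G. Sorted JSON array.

Compute FIRST by fixpoint:
round 1:
  A via A→b b: +{b}
  B via B→a: +{a}
  S via S→a d: +{a}
  S via S→b B: +{b}
  S via S→c S: +{c}
  S via S→d A: +{d}
  FIRST(S)={a,b,c,d}  FIRST(A)={b}  FIRST(B)={a}
round 2:
  B via B→S: +{b,c,d}
  FIRST(S)={a,b,c,d}  FIRST(A)={b}  FIRST(B)={a,b,c,d}
round 3: (no change)
  FIRST(S)={a,b,c,d}  FIRST(A)={b}  FIRST(B)={a,b,c,d}

FOLLOW iteration:
seed FOLLOW(S) with $
iter 1:
  B→B d: FOLLOW(B) ⊇ FIRST(d) = {d}; new: +{d}
  B→S: FOLLOW(S) ⊇ FOLLOW(B) ⊇ {d}; new: +{d}
  S→b B: FOLLOW(B) ⊇ FOLLOW(S) ⊇ {$,d}; new: +{$}
  S→d A: FOLLOW(A) ⊇ FOLLOW(S) ⊇ {$,d}; new: +{$,d}
  FOLLOW(S)={$,d}  FOLLOW(A)={$,d}  FOLLOW(B)={$,d}
iter 2: (no change)
  FOLLOW(S)={$,d}  FOLLOW(A)={$,d}  FOLLOW(B)={$,d}

FOLLOW(B) = ["$", "d"]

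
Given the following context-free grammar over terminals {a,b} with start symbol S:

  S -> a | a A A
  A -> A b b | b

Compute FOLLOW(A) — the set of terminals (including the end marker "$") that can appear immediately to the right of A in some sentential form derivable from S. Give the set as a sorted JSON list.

FIRST sets, iterate to fixpoint:
pass 1:
  A via A→b: +{b}
  S via S→a: +{a}
  S: {a}  A: {b}
pass 2: (stable)
  S: {a}  A: {b}

Compute FOLLOW by fixpoint:
initialize: $ ∈ FOLLOW(S)
iter 1:
  A→A b b: FOLLOW(A) ⊇ FIRST(b) = {b}; new: +{b}
  S→a A A: FOLLOW(A) ⊇ FOLLOW(S) ⊇ {$}; new: +{$}
  FOLLOW(S)={$}  FOLLOW(A)={$,b}
iter 2: (no change)
  FOLLOW(S)={$}  FOLLOW(A)={$,b}

FOLLOW(A) = ["$", "b"]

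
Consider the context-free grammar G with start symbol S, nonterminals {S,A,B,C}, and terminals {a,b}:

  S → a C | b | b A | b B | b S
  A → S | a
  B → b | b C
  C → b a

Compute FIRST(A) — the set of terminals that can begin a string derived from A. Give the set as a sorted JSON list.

FIRST iteration:
round 1:
  A via A→a: +{a}
  B via B→b: +{b}
  C via C→b a: +{b}
  S via S→a C: +{a}
  S via S→b: +{b}
  FIRST[S]={a,b}  FIRST[A]={a}  FIRST[B]={b}  FIRST[C]={b}
round 2:
  A via A→S: +{b}
  FIRST[S]={a,b}  FIRST[A]={a,b}  FIRST[B]={b}  FIRST[C]={b}
round 3: (no change)
  FIRST[S]={a,b}  FIRST[A]={a,b}  FIRST[B]={b}  FIRST[C]={b}

FIRST(A) = ["a", "b"]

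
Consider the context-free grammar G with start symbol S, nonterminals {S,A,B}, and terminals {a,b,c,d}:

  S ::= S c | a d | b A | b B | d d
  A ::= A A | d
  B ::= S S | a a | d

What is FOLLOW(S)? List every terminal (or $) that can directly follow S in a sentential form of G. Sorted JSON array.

Compute FIRST by fixpoint:
iter 1:
  A via A→d: +{d}
  B via B→a a: +{a}
  B via B→d: +{d}
  S via S→a d: +{a}
  S via S→b A: +{b}
  S via S→d d: +{d}
  S: {a,b,d}  A: {d}  B: {a,d}
iter 2:
  B via B→S S: +{b}
  S: {a,b,d}  A: {d}  B: {a,b,d}
iter 3: (stable)
  S: {a,b,d}  A: {d}  B: {a,b,d}

FOLLOW sets:
FOLLOW(S) := {$}
round 1:
  A→A A: FOLLOW(A) ⊇ FIRST(A) = {d}; new: +{d}
  B→S S: FOLLOW(S) ⊇ FIRST(S) = {a,b,d}; new: +{a,b,d}
  S→S c: FOLLOW(S) ⊇ FIRST(c) = {c}; new: +{c}
  S→b A: FOLLOW(A) ⊇ FOLLOW(S) ⊇ {$,a,b,c,d}; new: +{$,a,b,c}
  S→b B: FOLLOW(B) ⊇ FOLLOW(S) ⊇ {$,a,b,c,d}; new: +{$,a,b,c,d}
  FOLLOW(S)={$,a,b,c,d}  FOLLOW(A)={$,a,b,c,d}  FOLLOW(B)={$,a,b,c,d}
round 2: done
  FOLLOW(S)={$,a,b,c,d}  FOLLOW(A)={$,a,b,c,d}  FOLLOW(B)={$,a,b,c,d}

FOLLOW(S) = ["$", "a", "b", "c", "d"]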